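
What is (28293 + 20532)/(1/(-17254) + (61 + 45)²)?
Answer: 280808850/64621981 ≈ 4.3454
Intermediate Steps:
(28293 + 20532)/(1/(-17254) + (61 + 45)²) = 48825/(-1/17254 + 106²) = 48825/(-1/17254 + 11236) = 48825/(193865943/17254) = 48825*(17254/193865943) = 280808850/64621981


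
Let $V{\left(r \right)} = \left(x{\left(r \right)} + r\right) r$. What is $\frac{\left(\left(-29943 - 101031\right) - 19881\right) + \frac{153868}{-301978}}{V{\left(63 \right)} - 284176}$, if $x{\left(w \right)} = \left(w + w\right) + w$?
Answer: $\frac{22777522529}{40510348700} \approx 0.56226$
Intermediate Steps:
$x{\left(w \right)} = 3 w$ ($x{\left(w \right)} = 2 w + w = 3 w$)
$V{\left(r \right)} = 4 r^{2}$ ($V{\left(r \right)} = \left(3 r + r\right) r = 4 r r = 4 r^{2}$)
$\frac{\left(\left(-29943 - 101031\right) - 19881\right) + \frac{153868}{-301978}}{V{\left(63 \right)} - 284176} = \frac{\left(\left(-29943 - 101031\right) - 19881\right) + \frac{153868}{-301978}}{4 \cdot 63^{2} - 284176} = \frac{\left(-130974 - 19881\right) + 153868 \left(- \frac{1}{301978}\right)}{4 \cdot 3969 - 284176} = \frac{-150855 - \frac{76934}{150989}}{15876 - 284176} = - \frac{22777522529}{150989 \left(-268300\right)} = \left(- \frac{22777522529}{150989}\right) \left(- \frac{1}{268300}\right) = \frac{22777522529}{40510348700}$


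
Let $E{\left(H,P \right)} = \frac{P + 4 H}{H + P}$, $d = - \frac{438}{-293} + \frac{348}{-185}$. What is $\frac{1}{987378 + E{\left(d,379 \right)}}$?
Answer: $\frac{20522761}{20263743170617} \approx 1.0128 \cdot 10^{-6}$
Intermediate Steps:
$d = - \frac{20934}{54205}$ ($d = \left(-438\right) \left(- \frac{1}{293}\right) + 348 \left(- \frac{1}{185}\right) = \frac{438}{293} - \frac{348}{185} = - \frac{20934}{54205} \approx -0.3862$)
$E{\left(H,P \right)} = \frac{P + 4 H}{H + P}$
$\frac{1}{987378 + E{\left(d,379 \right)}} = \frac{1}{987378 + \frac{379 + 4 \left(- \frac{20934}{54205}\right)}{- \frac{20934}{54205} + 379}} = \frac{1}{987378 + \frac{379 - \frac{83736}{54205}}{\frac{20522761}{54205}}} = \frac{1}{987378 + \frac{54205}{20522761} \cdot \frac{20459959}{54205}} = \frac{1}{987378 + \frac{20459959}{20522761}} = \frac{1}{\frac{20263743170617}{20522761}} = \frac{20522761}{20263743170617}$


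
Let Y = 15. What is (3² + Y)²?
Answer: 576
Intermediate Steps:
(3² + Y)² = (3² + 15)² = (9 + 15)² = 24² = 576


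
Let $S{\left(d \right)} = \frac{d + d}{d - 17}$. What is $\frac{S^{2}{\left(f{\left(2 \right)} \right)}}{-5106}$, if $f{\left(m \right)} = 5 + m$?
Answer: $- \frac{49}{127650} \approx -0.00038386$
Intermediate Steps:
$S{\left(d \right)} = \frac{2 d}{-17 + d}$
$\frac{S^{2}{\left(f{\left(2 \right)} \right)}}{-5106} = \frac{\left(\frac{2 \left(5 + 2\right)}{-17 + \left(5 + 2\right)}\right)^{2}}{-5106} = \left(2 \cdot 7 \frac{1}{-17 + 7}\right)^{2} \left(- \frac{1}{5106}\right) = \left(2 \cdot 7 \frac{1}{-10}\right)^{2} \left(- \frac{1}{5106}\right) = \left(2 \cdot 7 \left(- \frac{1}{10}\right)\right)^{2} \left(- \frac{1}{5106}\right) = \left(- \frac{7}{5}\right)^{2} \left(- \frac{1}{5106}\right) = \frac{49}{25} \left(- \frac{1}{5106}\right) = - \frac{49}{127650}$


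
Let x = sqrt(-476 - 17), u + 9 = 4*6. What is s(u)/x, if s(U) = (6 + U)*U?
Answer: -315*I*sqrt(493)/493 ≈ -14.187*I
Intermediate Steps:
u = 15 (u = -9 + 4*6 = -9 + 24 = 15)
s(U) = U*(6 + U)
x = I*sqrt(493) (x = sqrt(-493) = I*sqrt(493) ≈ 22.204*I)
s(u)/x = (15*(6 + 15))/((I*sqrt(493))) = (15*21)*(-I*sqrt(493)/493) = 315*(-I*sqrt(493)/493) = -315*I*sqrt(493)/493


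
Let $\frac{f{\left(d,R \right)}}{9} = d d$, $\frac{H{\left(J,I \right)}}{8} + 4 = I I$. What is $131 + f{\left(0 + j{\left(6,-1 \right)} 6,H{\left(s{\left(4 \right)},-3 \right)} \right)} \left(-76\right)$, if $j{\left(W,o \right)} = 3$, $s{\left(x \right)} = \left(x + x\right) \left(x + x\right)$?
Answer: $-221485$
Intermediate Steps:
$s{\left(x \right)} = 4 x^{2}$ ($s{\left(x \right)} = 2 x 2 x = 4 x^{2}$)
$H{\left(J,I \right)} = -32 + 8 I^{2}$ ($H{\left(J,I \right)} = -32 + 8 I I = -32 + 8 I^{2}$)
$f{\left(d,R \right)} = 9 d^{2}$ ($f{\left(d,R \right)} = 9 d d = 9 d^{2}$)
$131 + f{\left(0 + j{\left(6,-1 \right)} 6,H{\left(s{\left(4 \right)},-3 \right)} \right)} \left(-76\right) = 131 + 9 \left(0 + 3 \cdot 6\right)^{2} \left(-76\right) = 131 + 9 \left(0 + 18\right)^{2} \left(-76\right) = 131 + 9 \cdot 18^{2} \left(-76\right) = 131 + 9 \cdot 324 \left(-76\right) = 131 + 2916 \left(-76\right) = 131 - 221616 = -221485$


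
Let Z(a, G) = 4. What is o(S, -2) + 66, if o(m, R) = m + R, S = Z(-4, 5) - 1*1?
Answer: 67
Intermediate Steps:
S = 3 (S = 4 - 1*1 = 4 - 1 = 3)
o(m, R) = R + m
o(S, -2) + 66 = (-2 + 3) + 66 = 1 + 66 = 67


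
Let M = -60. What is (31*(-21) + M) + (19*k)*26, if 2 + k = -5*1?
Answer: -4169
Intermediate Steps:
k = -7 (k = -2 - 5*1 = -2 - 5 = -7)
(31*(-21) + M) + (19*k)*26 = (31*(-21) - 60) + (19*(-7))*26 = (-651 - 60) - 133*26 = -711 - 3458 = -4169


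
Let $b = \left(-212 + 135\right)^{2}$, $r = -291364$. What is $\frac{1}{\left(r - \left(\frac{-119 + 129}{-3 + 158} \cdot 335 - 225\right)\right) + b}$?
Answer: $- \frac{31}{8842180} \approx -3.5059 \cdot 10^{-6}$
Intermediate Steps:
$b = 5929$ ($b = \left(-77\right)^{2} = 5929$)
$\frac{1}{\left(r - \left(\frac{-119 + 129}{-3 + 158} \cdot 335 - 225\right)\right) + b} = \frac{1}{\left(-291364 - \left(\frac{-119 + 129}{-3 + 158} \cdot 335 - 225\right)\right) + 5929} = \frac{1}{\left(-291364 - \left(\frac{10}{155} \cdot 335 - 225\right)\right) + 5929} = \frac{1}{\left(-291364 - \left(10 \cdot \frac{1}{155} \cdot 335 - 225\right)\right) + 5929} = \frac{1}{\left(-291364 - \left(\frac{2}{31} \cdot 335 - 225\right)\right) + 5929} = \frac{1}{\left(-291364 - \left(\frac{670}{31} - 225\right)\right) + 5929} = \frac{1}{\left(-291364 - - \frac{6305}{31}\right) + 5929} = \frac{1}{\left(-291364 + \frac{6305}{31}\right) + 5929} = \frac{1}{- \frac{9025979}{31} + 5929} = \frac{1}{- \frac{8842180}{31}} = - \frac{31}{8842180}$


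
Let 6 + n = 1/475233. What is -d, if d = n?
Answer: 2851397/475233 ≈ 6.0000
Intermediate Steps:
n = -2851397/475233 (n = -6 + 1/475233 = -2851397/475233 ≈ -6.0000)
d = -2851397/475233 ≈ -6.0000
-d = -1*(-2851397/475233) = 2851397/475233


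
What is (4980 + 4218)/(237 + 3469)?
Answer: 4599/1853 ≈ 2.4819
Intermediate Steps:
(4980 + 4218)/(237 + 3469) = 9198/3706 = 9198*(1/3706) = 4599/1853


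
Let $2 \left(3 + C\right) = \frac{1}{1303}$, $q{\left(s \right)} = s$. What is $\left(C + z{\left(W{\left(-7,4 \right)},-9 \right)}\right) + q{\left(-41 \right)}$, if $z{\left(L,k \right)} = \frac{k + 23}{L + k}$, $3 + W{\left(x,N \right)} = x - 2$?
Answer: $- \frac{349201}{7818} \approx -44.666$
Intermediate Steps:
$C = - \frac{7817}{2606}$ ($C = -3 + \frac{1}{2 \cdot 1303} = -3 + \frac{1}{2} \cdot \frac{1}{1303} = -3 + \frac{1}{2606} = - \frac{7817}{2606} \approx -2.9996$)
$W{\left(x,N \right)} = -5 + x$ ($W{\left(x,N \right)} = -3 + \left(x - 2\right) = -3 + \left(-2 + x\right) = -5 + x$)
$z{\left(L,k \right)} = \frac{23 + k}{L + k}$
$\left(C + z{\left(W{\left(-7,4 \right)},-9 \right)}\right) + q{\left(-41 \right)} = \left(- \frac{7817}{2606} + \frac{23 - 9}{\left(-5 - 7\right) - 9}\right) - 41 = \left(- \frac{7817}{2606} + \frac{1}{-12 - 9} \cdot 14\right) - 41 = \left(- \frac{7817}{2606} + \frac{1}{-21} \cdot 14\right) - 41 = \left(- \frac{7817}{2606} - \frac{2}{3}\right) - 41 = - \frac{28663}{7818} - 41 = - \frac{349201}{7818}$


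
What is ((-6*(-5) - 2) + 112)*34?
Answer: 4760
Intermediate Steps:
((-6*(-5) - 2) + 112)*34 = ((30 - 2) + 112)*34 = (28 + 112)*34 = 140*34 = 4760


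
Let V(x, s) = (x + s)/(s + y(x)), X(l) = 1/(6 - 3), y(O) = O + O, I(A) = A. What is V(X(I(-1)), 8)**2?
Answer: 625/676 ≈ 0.92456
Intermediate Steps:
y(O) = 2*O
X(l) = 1/3
V(x, s) = (s + x)/(s + 2*x) (V(x, s) = (x + s)/(s + 2*x) = (s + x)/(s + 2*x))
V(X(I(-1)), 8)**2 = ((8 + 1/3)/(8 + 2*(1/3)))**2 = ((25/3)/(8 + 2/3))**2 = ((25/3)/(26/3))**2 = ((3/26)*(25/3))**2 = (25/26)**2 = 625/676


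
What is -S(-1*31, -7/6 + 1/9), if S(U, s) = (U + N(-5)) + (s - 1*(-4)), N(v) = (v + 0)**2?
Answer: 55/18 ≈ 3.0556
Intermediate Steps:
N(v) = v**2
S(U, s) = 29 + U + s (S(U, s) = (U + (-5)**2) + (s - 1*(-4)) = (U + 25) + (s + 4) = (25 + U) + (4 + s) = 29 + U + s)
-S(-1*31, -7/6 + 1/9) = -(29 - 1*31 + (-7/6 + 1/9)) = -(29 - 31 + (-7*1/6 + 1*(1/9))) = -(29 - 31 + (-7/6 + 1/9)) = -(29 - 31 - 19/18) = -1*(-55/18) = 55/18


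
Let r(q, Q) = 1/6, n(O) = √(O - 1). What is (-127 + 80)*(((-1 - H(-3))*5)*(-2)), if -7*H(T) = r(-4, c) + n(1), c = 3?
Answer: -9635/21 ≈ -458.81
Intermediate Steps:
n(O) = √(-1 + O)
r(q, Q) = ⅙
H(T) = -1/42 (H(T) = -(⅙ + √(-1 + 1))/7 = -(⅙ + √0)/7 = -(⅙ + 0)/7 = -⅐*⅙ = -1/42)
(-127 + 80)*(((-1 - H(-3))*5)*(-2)) = (-127 + 80)*(((-1 - 1*(-1/42))*5)*(-2)) = -47*(-1 + 1/42)*5*(-2) = -47*(-41/42*5)*(-2) = -(-9635)*(-2)/42 = -47*205/21 = -9635/21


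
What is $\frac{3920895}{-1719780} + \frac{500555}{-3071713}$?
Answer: $- \frac{860313908069}{352178038876} \approx -2.4428$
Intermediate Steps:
$\frac{3920895}{-1719780} + \frac{500555}{-3071713} = 3920895 \left(- \frac{1}{1719780}\right) + 500555 \left(- \frac{1}{3071713}\right) = - \frac{261393}{114652} - \frac{500555}{3071713} = - \frac{860313908069}{352178038876}$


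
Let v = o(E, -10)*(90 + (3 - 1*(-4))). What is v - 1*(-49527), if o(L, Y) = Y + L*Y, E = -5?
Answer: 53407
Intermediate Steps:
v = 3880 (v = (-10*(1 - 5))*(90 + (3 - 1*(-4))) = (-10*(-4))*(90 + (3 + 4)) = 40*(90 + 7) = 40*97 = 3880)
v - 1*(-49527) = 3880 - 1*(-49527) = 3880 + 49527 = 53407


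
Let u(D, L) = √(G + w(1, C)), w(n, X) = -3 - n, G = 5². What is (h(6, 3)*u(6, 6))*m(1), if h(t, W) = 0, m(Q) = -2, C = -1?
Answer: 0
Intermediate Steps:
G = 25
u(D, L) = √21 (u(D, L) = √(25 + (-3 - 1*1)) = √(25 + (-3 - 1)) = √(25 - 4) = √21)
(h(6, 3)*u(6, 6))*m(1) = (0*√21)*(-2) = 0*(-2) = 0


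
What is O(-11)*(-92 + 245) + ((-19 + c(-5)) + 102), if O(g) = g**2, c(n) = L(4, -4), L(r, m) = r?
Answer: 18600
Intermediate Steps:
c(n) = 4
O(-11)*(-92 + 245) + ((-19 + c(-5)) + 102) = (-11)**2*(-92 + 245) + ((-19 + 4) + 102) = 121*153 + (-15 + 102) = 18513 + 87 = 18600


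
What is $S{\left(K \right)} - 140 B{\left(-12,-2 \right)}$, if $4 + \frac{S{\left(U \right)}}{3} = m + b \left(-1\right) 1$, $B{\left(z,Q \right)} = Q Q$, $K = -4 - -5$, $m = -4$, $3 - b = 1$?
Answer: $-590$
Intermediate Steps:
$b = 2$ ($b = 3 - 1 = 2$)
$K = 1$ ($K = -4 + 5 = 1$)
$B{\left(z,Q \right)} = Q^{2}$
$S{\left(U \right)} = -30$ ($S{\left(U \right)} = -12 + 3 \left(-4 + 2 \left(-1\right) 1\right) = -12 + 3 \left(-4 - 2\right) = -12 + 3 \left(-6\right) = -12 - 18 = -30$)
$S{\left(K \right)} - 140 B{\left(-12,-2 \right)} = -30 - 140 \left(-2\right)^{2} = -30 - 560 = -590$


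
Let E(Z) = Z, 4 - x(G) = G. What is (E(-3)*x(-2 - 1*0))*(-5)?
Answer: 90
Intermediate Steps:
x(G) = 4 - G
(E(-3)*x(-2 - 1*0))*(-5) = -3*(4 - (-2 - 1*0))*(-5) = -3*(4 - (-2 + 0))*(-5) = -3*(4 - 1*(-2))*(-5) = -3*(4 + 2)*(-5) = -3*6*(-5) = -18*(-5) = 90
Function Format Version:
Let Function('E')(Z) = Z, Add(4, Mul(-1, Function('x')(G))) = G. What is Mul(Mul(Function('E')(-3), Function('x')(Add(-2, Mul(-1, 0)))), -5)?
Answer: 90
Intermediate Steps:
Function('x')(G) = Add(4, Mul(-1, G))
Mul(Mul(Function('E')(-3), Function('x')(Add(-2, Mul(-1, 0)))), -5) = Mul(Mul(-3, Add(4, Mul(-1, Add(-2, Mul(-1, 0))))), -5) = Mul(Mul(-3, Add(4, Mul(-1, Add(-2, 0)))), -5) = Mul(Mul(-3, Add(4, Mul(-1, -2))), -5) = Mul(Mul(-3, Add(4, 2)), -5) = Mul(Mul(-3, 6), -5) = Mul(-18, -5) = 90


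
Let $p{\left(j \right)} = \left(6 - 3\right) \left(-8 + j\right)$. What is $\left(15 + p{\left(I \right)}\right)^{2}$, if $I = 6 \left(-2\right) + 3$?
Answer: $1296$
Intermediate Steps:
$I = -9$ ($I = -12 + 3 = -9$)
$p{\left(j \right)} = -24 + 3 j$ ($p{\left(j \right)} = 3 \left(-8 + j\right) = -24 + 3 j$)
$\left(15 + p{\left(I \right)}\right)^{2} = \left(15 + \left(-24 + 3 \left(-9\right)\right)\right)^{2} = \left(15 - 51\right)^{2} = \left(-36\right)^{2} = 1296$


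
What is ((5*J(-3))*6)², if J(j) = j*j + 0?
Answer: 72900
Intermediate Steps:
J(j) = j² (J(j) = j² + 0 = j²)
((5*J(-3))*6)² = ((5*(-3)²)*6)² = ((5*9)*6)² = (45*6)² = 270² = 72900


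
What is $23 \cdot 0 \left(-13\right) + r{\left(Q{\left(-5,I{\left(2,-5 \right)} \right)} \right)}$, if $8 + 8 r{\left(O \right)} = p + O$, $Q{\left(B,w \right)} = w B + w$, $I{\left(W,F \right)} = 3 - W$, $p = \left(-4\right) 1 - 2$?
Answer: $- \frac{9}{4} \approx -2.25$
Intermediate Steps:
$p = -6$ ($p = -4 - 2 = -6$)
$Q{\left(B,w \right)} = w + B w$ ($Q{\left(B,w \right)} = B w + w = w + B w$)
$r{\left(O \right)} = - \frac{7}{4} + \frac{O}{8}$ ($r{\left(O \right)} = -1 + \frac{-6 + O}{8} = -1 + \left(- \frac{3}{4} + \frac{O}{8}\right) = - \frac{7}{4} + \frac{O}{8}$)
$23 \cdot 0 \left(-13\right) + r{\left(Q{\left(-5,I{\left(2,-5 \right)} \right)} \right)} = 23 \cdot 0 \left(-13\right) - \left(\frac{7}{4} - \frac{\left(3 - 2\right) \left(1 - 5\right)}{8}\right) = 23 \cdot 0 - \left(\frac{7}{4} - \frac{\left(3 - 2\right) \left(-4\right)}{8}\right) = 0 - \left(\frac{7}{4} - \frac{1 \left(-4\right)}{8}\right) = 0 + \left(- \frac{7}{4} + \frac{1}{8} \left(-4\right)\right) = 0 - \frac{9}{4} = - \frac{9}{4}$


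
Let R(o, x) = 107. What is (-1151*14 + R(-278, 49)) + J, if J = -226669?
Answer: -242676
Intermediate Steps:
(-1151*14 + R(-278, 49)) + J = (-1151*14 + 107) - 226669 = (-16114 + 107) - 226669 = -16007 - 226669 = -242676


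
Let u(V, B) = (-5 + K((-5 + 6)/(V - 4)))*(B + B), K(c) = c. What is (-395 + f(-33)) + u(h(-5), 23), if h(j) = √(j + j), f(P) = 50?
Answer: -7567/13 - 23*I*√10/13 ≈ -582.08 - 5.5948*I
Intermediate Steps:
h(j) = √2*√j (h(j) = √(2*j) = √2*√j)
u(V, B) = 2*B*(-5 + 1/(-4 + V)) (u(V, B) = (-5 + (-5 + 6)/(V - 4))*(B + B) = (-5 + 1/(-4 + V))*(2*B) = 2*B*(-5 + 1/(-4 + V)))
(-395 + f(-33)) + u(h(-5), 23) = (-395 + 50) + 2*23*(21 - 5*√2*√(-5))/(-4 + √2*√(-5)) = -345 + 2*23*(21 - 5*√2*I*√5)/(-4 + √2*(I*√5)) = -345 + 2*23*(21 - 5*I*√10)/(-4 + I*√10) = -345 + 46*(21 - 5*I*√10)/(-4 + I*√10)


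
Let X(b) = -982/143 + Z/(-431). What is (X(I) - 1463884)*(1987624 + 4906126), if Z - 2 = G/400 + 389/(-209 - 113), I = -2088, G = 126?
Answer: -400556152522930893375/39691652 ≈ -1.0092e+13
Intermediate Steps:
Z = 35643/32200 (Z = 2 + (126/400 + 389/(-209 - 113)) = 2 + (126*(1/400) + 389/(-322)) = 2 + (63/200 + 389*(-1/322)) = 2 + (63/200 - 389/322) = 2 - 28757/32200 = 35643/32200 ≈ 1.1069)
X(b) = -13633489349/1984582600 (X(b) = -982/143 + (35643/32200)/(-431) = -982*1/143 + (35643/32200)*(-1/431) = -982/143 - 35643/13878200 = -13633489349/1984582600)
(X(I) - 1463884)*(1987624 + 4906126) = (-13633489349/1984582600 - 1463884)*(1987624 + 4906126) = -2905212348307749/1984582600*6893750 = -400556152522930893375/39691652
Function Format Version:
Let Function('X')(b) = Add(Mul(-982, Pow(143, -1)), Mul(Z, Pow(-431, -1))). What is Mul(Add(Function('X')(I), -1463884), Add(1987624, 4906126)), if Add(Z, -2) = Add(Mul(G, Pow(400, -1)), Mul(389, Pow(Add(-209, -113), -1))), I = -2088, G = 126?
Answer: Rational(-400556152522930893375, 39691652) ≈ -1.0092e+13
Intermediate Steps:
Z = Rational(35643, 32200) (Z = Add(2, Add(Mul(126, Pow(400, -1)), Mul(389, Pow(Add(-209, -113), -1)))) = Add(2, Add(Mul(126, Rational(1, 400)), Mul(389, Pow(-322, -1)))) = Add(2, Add(Rational(63, 200), Mul(389, Rational(-1, 322)))) = Add(2, Add(Rational(63, 200), Rational(-389, 322))) = Add(2, Rational(-28757, 32200)) = Rational(35643, 32200) ≈ 1.1069)
Function('X')(b) = Rational(-13633489349, 1984582600) (Function('X')(b) = Add(Mul(-982, Pow(143, -1)), Mul(Rational(35643, 32200), Pow(-431, -1))) = Add(Mul(-982, Rational(1, 143)), Mul(Rational(35643, 32200), Rational(-1, 431))) = Add(Rational(-982, 143), Rational(-35643, 13878200)) = Rational(-13633489349, 1984582600))
Mul(Add(Function('X')(I), -1463884), Add(1987624, 4906126)) = Mul(Add(Rational(-13633489349, 1984582600), -1463884), Add(1987624, 4906126)) = Mul(Rational(-2905212348307749, 1984582600), 6893750) = Rational(-400556152522930893375, 39691652)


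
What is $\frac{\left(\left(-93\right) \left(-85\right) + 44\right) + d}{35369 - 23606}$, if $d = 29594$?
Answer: $\frac{37543}{11763} \approx 3.1916$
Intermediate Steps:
$\frac{\left(\left(-93\right) \left(-85\right) + 44\right) + d}{35369 - 23606} = \frac{\left(\left(-93\right) \left(-85\right) + 44\right) + 29594}{35369 - 23606} = \frac{\left(7905 + 44\right) + 29594}{11763} = \left(7949 + 29594\right) \frac{1}{11763} = 37543 \cdot \frac{1}{11763} = \frac{37543}{11763}$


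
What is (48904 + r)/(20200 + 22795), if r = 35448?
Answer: 84352/42995 ≈ 1.9619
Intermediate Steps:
(48904 + r)/(20200 + 22795) = (48904 + 35448)/(20200 + 22795) = 84352/42995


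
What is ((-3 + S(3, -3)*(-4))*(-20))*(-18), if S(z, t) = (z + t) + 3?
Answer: -5400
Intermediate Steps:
S(z, t) = 3 + t + z (S(z, t) = (t + z) + 3 = 3 + t + z)
((-3 + S(3, -3)*(-4))*(-20))*(-18) = ((-3 + (3 - 3 + 3)*(-4))*(-20))*(-18) = ((-3 + 3*(-4))*(-20))*(-18) = ((-3 - 12)*(-20))*(-18) = -15*(-20)*(-18) = 300*(-18) = -5400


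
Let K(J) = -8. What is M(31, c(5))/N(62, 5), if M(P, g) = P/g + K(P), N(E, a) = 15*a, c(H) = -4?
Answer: -21/100 ≈ -0.21000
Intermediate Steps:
M(P, g) = -8 + P/g (M(P, g) = P/g - 8 = -8 + P/g)
M(31, c(5))/N(62, 5) = (-8 + 31/(-4))/((15*5)) = (-8 + 31*(-¼))/75 = (-8 - 31/4)*(1/75) = -63/4*1/75 = -21/100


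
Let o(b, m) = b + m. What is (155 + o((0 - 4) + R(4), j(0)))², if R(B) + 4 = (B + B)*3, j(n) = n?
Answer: 29241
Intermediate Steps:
R(B) = -4 + 6*B (R(B) = -4 + (B + B)*3 = -4 + (2*B)*3 = -4 + 6*B)
(155 + o((0 - 4) + R(4), j(0)))² = (155 + (((0 - 4) + (-4 + 6*4)) + 0))² = (155 + ((-4 + (-4 + 24)) + 0))² = (155 + ((-4 + 20) + 0))² = (155 + (16 + 0))² = (155 + 16)² = 171² = 29241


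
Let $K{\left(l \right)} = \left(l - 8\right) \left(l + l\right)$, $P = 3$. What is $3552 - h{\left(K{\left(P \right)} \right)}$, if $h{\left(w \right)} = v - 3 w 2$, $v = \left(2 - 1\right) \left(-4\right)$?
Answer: $3376$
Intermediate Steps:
$K{\left(l \right)} = 2 l \left(-8 + l\right)$ ($K{\left(l \right)} = \left(-8 + l\right) 2 l = 2 l \left(-8 + l\right)$)
$v = -4$ ($v = 1 \left(-4\right) = -4$)
$h{\left(w \right)} = -4 - 6 w$ ($h{\left(w \right)} = -4 - 3 w 2 = -4 - 3 \cdot 2 w = -4 - 6 w$)
$3552 - h{\left(K{\left(P \right)} \right)} = 3552 - \left(-4 - 6 \cdot 2 \cdot 3 \left(-8 + 3\right)\right) = 3552 - \left(-4 - 6 \cdot 2 \cdot 3 \left(-5\right)\right) = 3552 - \left(-4 - -180\right) = 3552 - \left(-4 + 180\right) = 3552 - 176 = 3376$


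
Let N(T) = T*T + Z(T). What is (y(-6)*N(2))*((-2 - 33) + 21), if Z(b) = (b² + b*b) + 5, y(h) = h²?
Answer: -8568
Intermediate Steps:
Z(b) = 5 + 2*b² (Z(b) = (b² + b²) + 5 = 2*b² + 5 = 5 + 2*b²)
N(T) = 5 + 3*T² (N(T) = T*T + (5 + 2*T²) = T² + (5 + 2*T²) = 5 + 3*T²)
(y(-6)*N(2))*((-2 - 33) + 21) = ((-6)²*(5 + 3*2²))*((-2 - 33) + 21) = (36*(5 + 3*4))*(-35 + 21) = (36*(5 + 12))*(-14) = (36*17)*(-14) = 612*(-14) = -8568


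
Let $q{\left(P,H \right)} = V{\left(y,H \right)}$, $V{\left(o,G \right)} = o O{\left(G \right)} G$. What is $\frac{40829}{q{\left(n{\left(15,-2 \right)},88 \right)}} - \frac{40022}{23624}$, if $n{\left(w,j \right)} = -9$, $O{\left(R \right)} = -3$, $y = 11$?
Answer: $- \frac{135096023}{8575512} \approx -15.754$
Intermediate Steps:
$V{\left(o,G \right)} = - 3 G o$ ($V{\left(o,G \right)} = o \left(-3\right) G = - 3 o G = - 3 G o$)
$q{\left(P,H \right)} = - 33 H$ ($q{\left(P,H \right)} = \left(-3\right) H 11 = - 33 H$)
$\frac{40829}{q{\left(n{\left(15,-2 \right)},88 \right)}} - \frac{40022}{23624} = \frac{40829}{\left(-33\right) 88} - \frac{40022}{23624} = \frac{40829}{-2904} - \frac{20011}{11812} = 40829 \left(- \frac{1}{2904}\right) - \frac{20011}{11812} = - \frac{40829}{2904} - \frac{20011}{11812} = - \frac{135096023}{8575512}$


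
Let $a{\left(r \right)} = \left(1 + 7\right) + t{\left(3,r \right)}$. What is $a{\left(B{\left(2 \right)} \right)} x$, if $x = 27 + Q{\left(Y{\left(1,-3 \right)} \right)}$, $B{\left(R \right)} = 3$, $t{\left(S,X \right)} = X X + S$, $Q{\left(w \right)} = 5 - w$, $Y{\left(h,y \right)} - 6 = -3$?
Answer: $580$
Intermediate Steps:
$Y{\left(h,y \right)} = 3$ ($Y{\left(h,y \right)} = 6 - 3 = 3$)
$t{\left(S,X \right)} = S + X^{2}$ ($t{\left(S,X \right)} = X^{2} + S = S + X^{2}$)
$x = 29$ ($x = 27 + \left(5 - 3\right) = 27 + 2 = 29$)
$a{\left(r \right)} = 11 + r^{2}$ ($a{\left(r \right)} = \left(1 + 7\right) + \left(3 + r^{2}\right) = 8 + \left(3 + r^{2}\right) = 11 + r^{2}$)
$a{\left(B{\left(2 \right)} \right)} x = \left(11 + 3^{2}\right) 29 = \left(11 + 9\right) 29 = 20 \cdot 29 = 580$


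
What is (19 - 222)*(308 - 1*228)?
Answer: -16240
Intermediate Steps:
(19 - 222)*(308 - 1*228) = -203*(308 - 228) = -203*80 = -16240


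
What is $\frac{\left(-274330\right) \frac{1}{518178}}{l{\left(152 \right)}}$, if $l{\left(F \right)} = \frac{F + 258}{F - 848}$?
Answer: $\frac{3182228}{3540883} \approx 0.89871$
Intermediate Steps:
$l{\left(F \right)} = \frac{258 + F}{-848 + F}$
$\frac{\left(-274330\right) \frac{1}{518178}}{l{\left(152 \right)}} = \frac{\left(-274330\right) \frac{1}{518178}}{\frac{1}{-848 + 152} \left(258 + 152\right)} = \frac{\left(-274330\right) \frac{1}{518178}}{\frac{1}{-696} \cdot 410} = - \frac{137165}{259089 \left(\left(- \frac{1}{696}\right) 410\right)} = - \frac{137165}{259089 \left(- \frac{205}{348}\right)} = \left(- \frac{137165}{259089}\right) \left(- \frac{348}{205}\right) = \frac{3182228}{3540883}$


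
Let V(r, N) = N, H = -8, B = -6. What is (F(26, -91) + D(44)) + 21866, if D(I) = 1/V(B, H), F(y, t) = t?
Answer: 174199/8 ≈ 21775.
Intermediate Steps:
D(I) = -⅛ (D(I) = 1/(-8) = -⅛)
(F(26, -91) + D(44)) + 21866 = (-91 - ⅛) + 21866 = -729/8 + 21866 = 174199/8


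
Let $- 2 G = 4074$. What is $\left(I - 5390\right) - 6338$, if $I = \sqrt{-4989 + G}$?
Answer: $-11728 + i \sqrt{7026} \approx -11728.0 + 83.821 i$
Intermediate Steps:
$G = -2037$ ($G = \left(- \frac{1}{2}\right) 4074 = -2037$)
$I = i \sqrt{7026}$ ($I = \sqrt{-4989 - 2037} = \sqrt{-7026} = i \sqrt{7026} \approx 83.821 i$)
$\left(I - 5390\right) - 6338 = \left(i \sqrt{7026} - 5390\right) - 6338 = \left(-5390 + i \sqrt{7026}\right) - 6338 = -11728 + i \sqrt{7026}$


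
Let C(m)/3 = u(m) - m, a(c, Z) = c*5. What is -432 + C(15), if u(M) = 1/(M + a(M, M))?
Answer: -14309/30 ≈ -476.97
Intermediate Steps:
a(c, Z) = 5*c
u(M) = 1/(6*M) (u(M) = 1/(M + 5*M) = 1/(6*M))
C(m) = 1/(2*m) - 3*m (C(m) = 3*(1/(6*m) - m) = 3*(-m + 1/(6*m)) = 1/(2*m) - 3*m)
-432 + C(15) = -432 + ((½)/15 - 3*15) = -432 + ((½)*(1/15) - 45) = -432 + (1/30 - 45) = -432 - 1349/30 = -14309/30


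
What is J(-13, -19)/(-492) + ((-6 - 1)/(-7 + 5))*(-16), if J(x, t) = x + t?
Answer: -6880/123 ≈ -55.935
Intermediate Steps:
J(x, t) = t + x
J(-13, -19)/(-492) + ((-6 - 1)/(-7 + 5))*(-16) = (-19 - 13)/(-492) + ((-6 - 1)/(-7 + 5))*(-16) = -1/492*(-32) - 7/(-2)*(-16) = 8/123 - 7*(-1/2)*(-16) = 8/123 + (7/2)*(-16) = 8/123 - 56 = -6880/123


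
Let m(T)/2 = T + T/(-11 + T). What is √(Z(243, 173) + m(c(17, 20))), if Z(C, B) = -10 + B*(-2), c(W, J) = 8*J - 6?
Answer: 2*I*√1937/13 ≈ 6.771*I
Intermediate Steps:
c(W, J) = -6 + 8*J
Z(C, B) = -10 - 2*B
m(T) = 2*T + 2*T/(-11 + T) (m(T) = 2*(T + T/(-11 + T)) = 2*T + 2*T/(-11 + T))
√(Z(243, 173) + m(c(17, 20))) = √((-10 - 2*173) + 2*(-6 + 8*20)*(-10 + (-6 + 8*20))/(-11 + (-6 + 8*20))) = √((-10 - 346) + 2*(-6 + 160)*(-10 + (-6 + 160))/(-11 + (-6 + 160))) = √(-356 + 2*154*(-10 + 154)/(-11 + 154)) = √(-356 + 2*154*144/143) = √(-356 + 2*154*(1/143)*144) = √(-356 + 4032/13) = √(-596/13) = 2*I*√1937/13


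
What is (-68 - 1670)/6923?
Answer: -1738/6923 ≈ -0.25105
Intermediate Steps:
(-68 - 1670)/6923 = -1738*1/6923 = -1738/6923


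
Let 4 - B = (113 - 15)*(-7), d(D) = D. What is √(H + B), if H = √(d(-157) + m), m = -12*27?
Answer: √(690 + I*√481) ≈ 26.271 + 0.4174*I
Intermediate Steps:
m = -324
H = I*√481 (H = √(-157 - 324) = √(-481) = I*√481 ≈ 21.932*I)
B = 690 (B = 4 - (113 - 15)*(-7) = 4 - 98*(-7) = 4 - 1*(-686) = 4 + 686 = 690)
√(H + B) = √(I*√481 + 690) = √(690 + I*√481)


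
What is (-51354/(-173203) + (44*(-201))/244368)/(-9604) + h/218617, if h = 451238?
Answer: 2183597420178340517/1057929043661751408 ≈ 2.0640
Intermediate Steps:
(-51354/(-173203) + (44*(-201))/244368)/(-9604) + h/218617 = (-51354/(-173203) + (44*(-201))/244368)/(-9604) + 451238/218617 = (-51354*(-1/173203) - 8844*1/244368)*(-1/9604) + 451238*(1/218617) = (51354/173203 - 737/20364)*(-1/9604) + 451238/218617 = (918122245/3527105892)*(-1/9604) + 451238/218617 = -918122245/33874324986768 + 451238/218617 = 2183597420178340517/1057929043661751408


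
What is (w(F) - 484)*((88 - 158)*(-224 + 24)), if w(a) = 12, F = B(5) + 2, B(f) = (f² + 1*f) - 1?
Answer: -6608000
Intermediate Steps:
B(f) = -1 + f + f² (B(f) = (f² + f) - 1 = (f + f²) - 1 = -1 + f + f²)
F = 31 (F = (-1 + 5 + 5²) + 2 = (-1 + 5 + 25) + 2 = 29 + 2 = 31)
(w(F) - 484)*((88 - 158)*(-224 + 24)) = (12 - 484)*((88 - 158)*(-224 + 24)) = -(-33040)*(-200) = -472*14000 = -6608000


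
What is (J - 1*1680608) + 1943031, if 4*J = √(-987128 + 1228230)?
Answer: 262423 + √241102/4 ≈ 2.6255e+5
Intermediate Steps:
J = √241102/4 (J = √(-987128 + 1228230)/4 = √241102/4 ≈ 122.76)
(J - 1*1680608) + 1943031 = (√241102/4 - 1*1680608) + 1943031 = (√241102/4 - 1680608) + 1943031 = (-1680608 + √241102/4) + 1943031 = 262423 + √241102/4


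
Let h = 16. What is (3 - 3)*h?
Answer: 0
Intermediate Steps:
(3 - 3)*h = (3 - 3)*16 = 0*16 = 0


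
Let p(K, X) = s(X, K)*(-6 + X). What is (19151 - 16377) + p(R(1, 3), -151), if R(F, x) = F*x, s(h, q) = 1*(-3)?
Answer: 3245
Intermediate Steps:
s(h, q) = -3
p(K, X) = 18 - 3*X (p(K, X) = -3*(-6 + X) = 18 - 3*X)
(19151 - 16377) + p(R(1, 3), -151) = (19151 - 16377) + (18 - 3*(-151)) = 2774 + (18 + 453) = 2774 + 471 = 3245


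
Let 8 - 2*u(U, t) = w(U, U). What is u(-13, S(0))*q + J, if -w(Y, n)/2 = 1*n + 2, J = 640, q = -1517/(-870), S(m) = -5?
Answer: 546181/870 ≈ 627.79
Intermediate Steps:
q = 1517/870 (q = -1517*(-1/870) = 1517/870 ≈ 1.7437)
w(Y, n) = -4 - 2*n (w(Y, n) = -2*(1*n + 2) = -2*(n + 2) = -2*(2 + n) = -4 - 2*n)
u(U, t) = 6 + U (u(U, t) = 4 - (-4 - 2*U)/2 = 4 + (2 + U) = 6 + U)
u(-13, S(0))*q + J = (6 - 13)*(1517/870) + 640 = -7*1517/870 + 640 = -10619/870 + 640 = 546181/870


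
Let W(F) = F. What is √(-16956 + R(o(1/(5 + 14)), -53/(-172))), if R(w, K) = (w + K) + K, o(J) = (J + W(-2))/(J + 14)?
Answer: I*√8939857526286/22962 ≈ 130.21*I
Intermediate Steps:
o(J) = (-2 + J)/(14 + J) (o(J) = (J - 2)/(J + 14) = (-2 + J)/(14 + J))
R(w, K) = w + 2*K (R(w, K) = (K + w) + K = w + 2*K)
√(-16956 + R(o(1/(5 + 14)), -53/(-172))) = √(-16956 + ((-2 + 1/(5 + 14))/(14 + 1/(5 + 14)) + 2*(-53/(-172)))) = √(-16956 + ((-2 + 1/19)/(14 + 1/19) + 2*(-53*(-1/172)))) = √(-16956 + ((-2 + 1/19)/(14 + 1/19) + 2*(53/172))) = √(-16956 + (-37/19/(267/19) + 53/86)) = √(-16956 + ((19/267)*(-37/19) + 53/86)) = √(-16956 + (-37/267 + 53/86)) = √(-16956 + 10969/22962) = √(-389332703/22962) = I*√8939857526286/22962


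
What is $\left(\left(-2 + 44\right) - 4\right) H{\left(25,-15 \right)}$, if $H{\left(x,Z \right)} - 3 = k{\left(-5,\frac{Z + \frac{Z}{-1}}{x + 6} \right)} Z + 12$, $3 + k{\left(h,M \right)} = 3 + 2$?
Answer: $-570$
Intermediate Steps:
$k{\left(h,M \right)} = 2$ ($k{\left(h,M \right)} = -3 + \left(3 + 2\right) = -3 + 5 = 2$)
$H{\left(x,Z \right)} = 15 + 2 Z$ ($H{\left(x,Z \right)} = 3 + \left(2 Z + 12\right) = 3 + \left(12 + 2 Z\right) = 15 + 2 Z$)
$\left(\left(-2 + 44\right) - 4\right) H{\left(25,-15 \right)} = \left(\left(-2 + 44\right) - 4\right) \left(15 + 2 \left(-15\right)\right) = \left(42 - 4\right) \left(15 - 30\right) = 38 \left(-15\right) = -570$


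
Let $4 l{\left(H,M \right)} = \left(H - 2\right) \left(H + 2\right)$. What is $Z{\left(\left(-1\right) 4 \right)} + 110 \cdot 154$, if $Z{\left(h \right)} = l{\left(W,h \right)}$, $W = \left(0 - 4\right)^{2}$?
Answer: $17003$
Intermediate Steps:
$W = 16$ ($W = \left(-4\right)^{2} = 16$)
$l{\left(H,M \right)} = \frac{\left(-2 + H\right) \left(2 + H\right)}{4}$ ($l{\left(H,M \right)} = \frac{\left(H - 2\right) \left(H + 2\right)}{4} = \frac{\left(-2 + H\right) \left(2 + H\right)}{4}$)
$Z{\left(h \right)} = 63$ ($Z{\left(h \right)} = -1 + \frac{16^{2}}{4} = -1 + \frac{1}{4} \cdot 256 = -1 + 64 = 63$)
$Z{\left(\left(-1\right) 4 \right)} + 110 \cdot 154 = 63 + 110 \cdot 154 = 63 + 16940 = 17003$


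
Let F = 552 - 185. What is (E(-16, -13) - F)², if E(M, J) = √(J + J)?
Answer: (367 - I*√26)² ≈ 1.3466e+5 - 3743.0*I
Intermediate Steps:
F = 367
E(M, J) = √2*√J (E(M, J) = √(2*J) = √2*√J)
(E(-16, -13) - F)² = (√2*√(-13) - 1*367)² = (√2*(I*√13) - 367)² = (I*√26 - 367)² = (-367 + I*√26)²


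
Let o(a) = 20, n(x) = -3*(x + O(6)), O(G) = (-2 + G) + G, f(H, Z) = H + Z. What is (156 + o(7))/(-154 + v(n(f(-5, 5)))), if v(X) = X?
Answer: -22/23 ≈ -0.95652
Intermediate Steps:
O(G) = -2 + 2*G
n(x) = -30 - 3*x (n(x) = -3*(x + (-2 + 2*6)) = -3*(x + (-2 + 12)) = -3*(x + 10) = -3*(10 + x) = -30 - 3*x)
(156 + o(7))/(-154 + v(n(f(-5, 5)))) = (156 + 20)/(-154 + (-30 - 3*(-5 + 5))) = 176/(-154 + (-30 - 3*0)) = 176/(-154 + (-30 + 0)) = 176/(-154 - 30) = 176/(-184) = 176*(-1/184) = -22/23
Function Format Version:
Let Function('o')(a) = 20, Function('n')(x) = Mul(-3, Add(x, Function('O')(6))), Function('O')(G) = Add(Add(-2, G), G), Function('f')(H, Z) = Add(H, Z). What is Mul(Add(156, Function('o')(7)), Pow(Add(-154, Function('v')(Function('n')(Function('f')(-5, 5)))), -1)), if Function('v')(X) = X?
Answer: Rational(-22, 23) ≈ -0.95652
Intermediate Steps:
Function('O')(G) = Add(-2, Mul(2, G))
Function('n')(x) = Add(-30, Mul(-3, x)) (Function('n')(x) = Mul(-3, Add(x, Add(-2, Mul(2, 6)))) = Mul(-3, Add(x, Add(-2, 12))) = Mul(-3, Add(x, 10)) = Mul(-3, Add(10, x)) = Add(-30, Mul(-3, x)))
Mul(Add(156, Function('o')(7)), Pow(Add(-154, Function('v')(Function('n')(Function('f')(-5, 5)))), -1)) = Mul(Add(156, 20), Pow(Add(-154, Add(-30, Mul(-3, Add(-5, 5)))), -1)) = Mul(176, Pow(Add(-154, Add(-30, Mul(-3, 0))), -1)) = Mul(176, Pow(Add(-154, Add(-30, 0)), -1)) = Mul(176, Pow(Add(-154, -30), -1)) = Mul(176, Pow(-184, -1)) = Mul(176, Rational(-1, 184)) = Rational(-22, 23)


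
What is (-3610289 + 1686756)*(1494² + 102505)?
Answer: -4490566653353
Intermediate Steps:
(-3610289 + 1686756)*(1494² + 102505) = -1923533*(2232036 + 102505) = -1923533*2334541 = -4490566653353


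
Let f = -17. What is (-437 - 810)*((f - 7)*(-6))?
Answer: -179568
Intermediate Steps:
(-437 - 810)*((f - 7)*(-6)) = (-437 - 810)*((-17 - 7)*(-6)) = -(-29928)*(-6) = -1247*144 = -179568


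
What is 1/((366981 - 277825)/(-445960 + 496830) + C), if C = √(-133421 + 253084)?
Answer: -1133841430/77412701283091 + 646939225*√119663/77412701283091 ≈ 0.0028762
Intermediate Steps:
C = √119663 ≈ 345.92
1/((366981 - 277825)/(-445960 + 496830) + C) = 1/((366981 - 277825)/(-445960 + 496830) + √119663) = 1/(89156/50870 + √119663) = 1/(89156*(1/50870) + √119663) = 1/(44578/25435 + √119663)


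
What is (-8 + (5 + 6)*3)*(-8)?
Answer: -200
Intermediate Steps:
(-8 + (5 + 6)*3)*(-8) = (-8 + 11*3)*(-8) = (-8 + 33)*(-8) = 25*(-8) = -200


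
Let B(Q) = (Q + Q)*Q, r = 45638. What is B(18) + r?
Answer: 46286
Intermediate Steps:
B(Q) = 2*Q**2 (B(Q) = (2*Q)*Q = 2*Q**2)
B(18) + r = 2*18**2 + 45638 = 2*324 + 45638 = 648 + 45638 = 46286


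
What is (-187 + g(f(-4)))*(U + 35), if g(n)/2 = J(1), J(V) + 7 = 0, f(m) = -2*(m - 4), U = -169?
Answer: 26934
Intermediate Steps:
f(m) = 8 - 2*m (f(m) = -2*(-4 + m) = 8 - 2*m)
J(V) = -7 (J(V) = -7 + 0 = -7)
g(n) = -14 (g(n) = 2*(-7) = -14)
(-187 + g(f(-4)))*(U + 35) = (-187 - 14)*(-169 + 35) = -201*(-134) = 26934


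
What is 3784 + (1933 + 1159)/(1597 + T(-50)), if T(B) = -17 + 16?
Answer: 1510589/399 ≈ 3785.9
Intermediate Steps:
T(B) = -1
3784 + (1933 + 1159)/(1597 + T(-50)) = 3784 + (1933 + 1159)/(1597 - 1) = 3784 + 3092/1596 = 3784 + 3092*(1/1596) = 3784 + 773/399 = 1510589/399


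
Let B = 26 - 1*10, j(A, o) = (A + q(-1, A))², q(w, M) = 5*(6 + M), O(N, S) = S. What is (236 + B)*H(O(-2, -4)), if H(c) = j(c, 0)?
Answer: 9072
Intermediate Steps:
q(w, M) = 30 + 5*M
j(A, o) = (30 + 6*A)² (j(A, o) = (A + (30 + 5*A))² = (30 + 6*A)²)
B = 16 (B = 26 - 10 = 16)
H(c) = 36*(5 + c)²
(236 + B)*H(O(-2, -4)) = (236 + 16)*(36*(5 - 4)²) = 252*(36*1²) = 252*(36*1) = 252*36 = 9072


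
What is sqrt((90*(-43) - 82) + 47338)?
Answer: sqrt(43386) ≈ 208.29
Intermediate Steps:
sqrt((90*(-43) - 82) + 47338) = sqrt((-3870 - 82) + 47338) = sqrt(-3952 + 47338) = sqrt(43386)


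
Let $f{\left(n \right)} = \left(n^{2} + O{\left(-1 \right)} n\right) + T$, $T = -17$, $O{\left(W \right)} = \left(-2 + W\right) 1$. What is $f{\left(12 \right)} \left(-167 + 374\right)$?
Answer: $18837$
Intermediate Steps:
$O{\left(W \right)} = -2 + W$
$f{\left(n \right)} = -17 + n^{2} - 3 n$ ($f{\left(n \right)} = \left(n^{2} + \left(-2 - 1\right) n\right) - 17 = \left(n^{2} - 3 n\right) - 17 = -17 + n^{2} - 3 n$)
$f{\left(12 \right)} \left(-167 + 374\right) = \left(-17 + 12^{2} - 36\right) \left(-167 + 374\right) = \left(-17 + 144 - 36\right) 207 = 91 \cdot 207 = 18837$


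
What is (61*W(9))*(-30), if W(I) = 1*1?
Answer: -1830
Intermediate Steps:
W(I) = 1
(61*W(9))*(-30) = (61*1)*(-30) = 61*(-30) = -1830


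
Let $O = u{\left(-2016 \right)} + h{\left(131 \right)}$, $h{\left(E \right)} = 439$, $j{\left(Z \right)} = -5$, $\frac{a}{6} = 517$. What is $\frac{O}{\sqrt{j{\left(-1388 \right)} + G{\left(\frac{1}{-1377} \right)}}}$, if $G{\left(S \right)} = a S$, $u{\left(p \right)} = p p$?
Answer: $- \frac{12194085 i \sqrt{169779}}{3329} \approx - 1.5093 \cdot 10^{6} i$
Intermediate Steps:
$a = 3102$ ($a = 6 \cdot 517 = 3102$)
$u{\left(p \right)} = p^{2}$
$G{\left(S \right)} = 3102 S$
$O = 4064695$ ($O = \left(-2016\right)^{2} + 439 = 4064256 + 439 = 4064695$)
$\frac{O}{\sqrt{j{\left(-1388 \right)} + G{\left(\frac{1}{-1377} \right)}}} = \frac{4064695}{\sqrt{-5 + \frac{3102}{-1377}}} = \frac{4064695}{\sqrt{-5 + 3102 \left(- \frac{1}{1377}\right)}} = \frac{4064695}{\sqrt{-5 - \frac{1034}{459}}} = \frac{4064695}{\sqrt{- \frac{3329}{459}}} = \frac{4064695}{\frac{1}{153} i \sqrt{169779}} = 4064695 \left(- \frac{3 i \sqrt{169779}}{3329}\right) = - \frac{12194085 i \sqrt{169779}}{3329}$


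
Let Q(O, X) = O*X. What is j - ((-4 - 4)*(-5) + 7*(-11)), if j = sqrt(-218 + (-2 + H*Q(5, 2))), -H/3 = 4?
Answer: 37 + 2*I*sqrt(85) ≈ 37.0 + 18.439*I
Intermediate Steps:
H = -12 (H = -3*4 = -12)
j = 2*I*sqrt(85) (j = sqrt(-218 + (-2 - 60*2)) = sqrt(-218 + (-2 - 12*10)) = sqrt(-218 + (-2 - 120)) = sqrt(-218 - 122) = sqrt(-340) = 2*I*sqrt(85) ≈ 18.439*I)
j - ((-4 - 4)*(-5) + 7*(-11)) = 2*I*sqrt(85) - ((-4 - 4)*(-5) + 7*(-11)) = 2*I*sqrt(85) - (-8*(-5) - 77) = 2*I*sqrt(85) - (40 - 77) = 2*I*sqrt(85) - 1*(-37) = 2*I*sqrt(85) + 37 = 37 + 2*I*sqrt(85)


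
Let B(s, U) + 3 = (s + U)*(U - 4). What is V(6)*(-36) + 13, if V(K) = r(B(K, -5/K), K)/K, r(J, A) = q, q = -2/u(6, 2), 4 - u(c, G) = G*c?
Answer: 23/2 ≈ 11.500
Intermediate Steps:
u(c, G) = 4 - G*c
B(s, U) = -3 + (-4 + U)*(U + s) (B(s, U) = -3 + (s + U)*(U - 4) = -3 + (U + s)*(-4 + U) = -3 + (-4 + U)*(U + s))
q = ¼ (q = -2/(4 - 1*2*6) = -2/(4 - 12) = -2/(-8) = -2*(-⅛) = ¼ ≈ 0.25000)
r(J, A) = ¼
V(K) = 1/(4*K)
V(6)*(-36) + 13 = ((¼)/6)*(-36) + 13 = ((¼)*(⅙))*(-36) + 13 = (1/24)*(-36) + 13 = -3/2 + 13 = 23/2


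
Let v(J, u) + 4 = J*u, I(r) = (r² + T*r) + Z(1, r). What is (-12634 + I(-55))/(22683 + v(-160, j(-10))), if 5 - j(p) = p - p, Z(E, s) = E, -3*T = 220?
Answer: -16724/65637 ≈ -0.25480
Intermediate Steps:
T = -220/3 (T = -⅓*220 = -220/3 ≈ -73.333)
j(p) = 5 (j(p) = 5 - (p - p) = 5 - 1*0 = 5 + 0 = 5)
I(r) = 1 + r² - 220*r/3 (I(r) = (r² - 220*r/3) + 1 = 1 + r² - 220*r/3)
v(J, u) = -4 + J*u
(-12634 + I(-55))/(22683 + v(-160, j(-10))) = (-12634 + (1 + (-55)² - 220/3*(-55)))/(22683 + (-4 - 160*5)) = (-12634 + (1 + 3025 + 12100/3))/(22683 + (-4 - 800)) = (-12634 + 21178/3)/(22683 - 804) = -16724/3/21879 = -16724/3*1/21879 = -16724/65637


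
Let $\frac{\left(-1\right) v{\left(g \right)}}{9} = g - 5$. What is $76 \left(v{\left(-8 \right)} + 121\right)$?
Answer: $18088$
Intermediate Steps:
$v{\left(g \right)} = 45 - 9 g$ ($v{\left(g \right)} = - 9 \left(g - 5\right) = - 9 \left(-5 + g\right) = 45 - 9 g$)
$76 \left(v{\left(-8 \right)} + 121\right) = 76 \left(\left(45 - -72\right) + 121\right) = 76 \left(\left(45 + 72\right) + 121\right) = 76 \left(117 + 121\right) = 76 \cdot 238 = 18088$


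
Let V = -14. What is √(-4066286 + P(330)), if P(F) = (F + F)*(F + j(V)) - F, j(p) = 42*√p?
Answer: 2*√(-962204 + 6930*I*√14) ≈ 26.432 + 1962.0*I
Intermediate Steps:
P(F) = -F + 2*F*(F + 42*I*√14) (P(F) = (F + F)*(F + 42*√(-14)) - F = (2*F)*(F + 42*(I*√14)) - F = (2*F)*(F + 42*I*√14) - F = 2*F*(F + 42*I*√14) - F = -F + 2*F*(F + 42*I*√14))
√(-4066286 + P(330)) = √(-4066286 + 330*(-1 + 2*330 + 84*I*√14)) = √(-4066286 + 330*(-1 + 660 + 84*I*√14)) = √(-4066286 + 330*(659 + 84*I*√14)) = √(-4066286 + (217470 + 27720*I*√14)) = √(-3848816 + 27720*I*√14)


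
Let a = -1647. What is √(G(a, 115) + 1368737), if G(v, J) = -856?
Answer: √1367881 ≈ 1169.6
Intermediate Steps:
√(G(a, 115) + 1368737) = √(-856 + 1368737) = √1367881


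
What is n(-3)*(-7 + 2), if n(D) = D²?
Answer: -45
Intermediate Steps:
n(-3)*(-7 + 2) = (-3)²*(-7 + 2) = 9*(-5) = -45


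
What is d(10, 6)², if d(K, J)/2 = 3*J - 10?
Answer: 256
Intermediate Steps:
d(K, J) = -20 + 6*J (d(K, J) = 2*(3*J - 10) = 2*(-10 + 3*J) = -20 + 6*J)
d(10, 6)² = (-20 + 6*6)² = (-20 + 36)² = 16² = 256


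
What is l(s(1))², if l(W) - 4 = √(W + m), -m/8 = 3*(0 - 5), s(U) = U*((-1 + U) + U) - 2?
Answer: (4 + √119)² ≈ 222.27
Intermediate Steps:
s(U) = -2 + U*(-1 + 2*U) (s(U) = U*(-1 + 2*U) - 2 = -2 + U*(-1 + 2*U))
m = 120 (m = -24*(0 - 5) = -24*(-5) = -8*(-15) = 120)
l(W) = 4 + √(120 + W) (l(W) = 4 + √(W + 120) = 4 + √(120 + W))
l(s(1))² = (4 + √(120 + (-2 - 1*1 + 2*1²)))² = (4 + √(120 + (-2 - 1 + 2*1)))² = (4 + √(120 + (-2 - 1 + 2)))² = (4 + √(120 - 1))² = (4 + √119)²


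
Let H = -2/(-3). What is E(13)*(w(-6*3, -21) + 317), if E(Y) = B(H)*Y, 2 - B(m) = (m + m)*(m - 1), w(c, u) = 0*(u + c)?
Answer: 90662/9 ≈ 10074.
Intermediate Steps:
w(c, u) = 0 (w(c, u) = 0*(c + u) = 0)
H = ⅔ (H = -2*(-⅓) = ⅔ ≈ 0.66667)
B(m) = 2 - 2*m*(-1 + m) (B(m) = 2 - (m + m)*(m - 1) = 2 - 2*m*(-1 + m))
E(Y) = 22*Y/9 (E(Y) = (2 - 2*(⅔)² + 2*(⅔))*Y = (2 - 2*4/9 + 4/3)*Y = (2 - 8/9 + 4/3)*Y = 22*Y/9)
E(13)*(w(-6*3, -21) + 317) = ((22/9)*13)*(0 + 317) = (286/9)*317 = 90662/9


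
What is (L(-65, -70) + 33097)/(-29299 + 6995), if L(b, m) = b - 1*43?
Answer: -32989/22304 ≈ -1.4791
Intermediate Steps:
L(b, m) = -43 + b (L(b, m) = b - 43 = -43 + b)
(L(-65, -70) + 33097)/(-29299 + 6995) = ((-43 - 65) + 33097)/(-29299 + 6995) = (-108 + 33097)/(-22304) = 32989*(-1/22304) = -32989/22304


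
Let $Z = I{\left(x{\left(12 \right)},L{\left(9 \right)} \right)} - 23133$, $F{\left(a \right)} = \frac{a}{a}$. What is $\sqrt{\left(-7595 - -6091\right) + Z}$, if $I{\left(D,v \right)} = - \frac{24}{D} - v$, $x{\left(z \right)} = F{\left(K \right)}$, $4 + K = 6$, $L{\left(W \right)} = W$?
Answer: $i \sqrt{24670} \approx 157.07 i$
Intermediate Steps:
$K = 2$ ($K = -4 + 6 = 2$)
$F{\left(a \right)} = 1$
$x{\left(z \right)} = 1$
$I{\left(D,v \right)} = - v - \frac{24}{D}$
$Z = -23166$ ($Z = \left(\left(-1\right) 9 - \frac{24}{1}\right) - 23133 = \left(-9 - 24\right) - 23133 = -33 - 23133 = -23166$)
$\sqrt{\left(-7595 - -6091\right) + Z} = \sqrt{\left(-7595 - -6091\right) - 23166} = \sqrt{\left(-7595 + 6091\right) - 23166} = \sqrt{-1504 - 23166} = \sqrt{-24670} = i \sqrt{24670}$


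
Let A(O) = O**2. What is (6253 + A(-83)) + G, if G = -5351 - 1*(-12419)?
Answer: 20210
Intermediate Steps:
G = 7068 (G = -5351 + 12419 = 7068)
(6253 + A(-83)) + G = (6253 + (-83)**2) + 7068 = (6253 + 6889) + 7068 = 13142 + 7068 = 20210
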